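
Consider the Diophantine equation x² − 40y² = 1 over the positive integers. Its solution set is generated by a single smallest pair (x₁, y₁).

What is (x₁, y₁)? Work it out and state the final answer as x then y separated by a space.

19 3

√40 = [6; 3,12, …], period ℓ=2 (even) → k=1
a_0=6:  p_0=6·1+0=6,  q_0=6·0+1=1
a_1=3:  p_1=3·6+1=19,  q_1=3·1+0=3
→ (19, 3).  Check: 19²=361, 40·3²=360, difference 1.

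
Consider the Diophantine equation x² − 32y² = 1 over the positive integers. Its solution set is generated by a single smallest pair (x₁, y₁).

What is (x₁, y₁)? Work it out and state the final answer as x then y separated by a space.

√32 = [5; 1,1,1,10, …], period ℓ=4 (even) → k=3
a_0=5:  p_0=5·1+0=5,  q_0=5·0+1=1
a_1=1:  p_1=1·5+1=6,  q_1=1·1+0=1
a_2=1:  p_2=1·6+5=11,  q_2=1·1+1=2
a_3=1:  p_3=1·11+6=17,  q_3=1·2+1=3
→ (17, 3).  Check: 17²=289, 32·3²=288, difference 1.

17 3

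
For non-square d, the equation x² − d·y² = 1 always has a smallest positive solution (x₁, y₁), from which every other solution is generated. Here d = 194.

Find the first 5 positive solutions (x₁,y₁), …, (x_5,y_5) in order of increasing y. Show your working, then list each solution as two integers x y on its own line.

d=194: √d = [13; 1,12,1,26] (ℓ=4, even), read p_3/q_3
k=0  a_k=13  p_k/q_k = 13/1
…
k=2  a_k=12  p_k/q_k = 181/13
k=3  a_k=1  p_k/q_k = 195/14
fundamental: x₁=195, y₁=14  (since 38025 − 194·196 = 1)
(195+14√194)^2 = 76049 + 5460√194
(195+14√194)^3 = 29658915 + 2129386√194
(195+14√194)^4 = 11566900801 + 830455080√194
(195+14√194)^5 = 4511061653475 + 323875351814√194

195 14
76049 5460
29658915 2129386
11566900801 830455080
4511061653475 323875351814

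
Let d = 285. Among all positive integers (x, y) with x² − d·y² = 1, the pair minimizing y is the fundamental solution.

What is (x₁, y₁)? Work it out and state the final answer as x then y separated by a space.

√285 → a₀=16, period (1,7,2,7,1,32); ℓ=6 even so k=5
a_0=16:  p_0=16·1+0=16,  q_0=16·0+1=1
a_1=1:  p_1=1·16+1=17,  q_1=1·1+0=1
a_2=7:  p_2=7·17+16=135,  q_2=7·1+1=8
a_3=2:  p_3=2·135+17=287,  q_3=2·8+1=17
a_4=7:  p_4=7·287+135=2144,  q_4=7·17+8=127
a_5=1:  p_5=1·2144+287=2431,  q_5=1·127+17=144
→ (2431, 144).  Check: 2431²=5909761, 285·144²=5909760, difference 1.

2431 144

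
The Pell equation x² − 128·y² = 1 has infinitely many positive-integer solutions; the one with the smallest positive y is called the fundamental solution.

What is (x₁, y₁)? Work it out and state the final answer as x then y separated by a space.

√128 → a₀=11, period (3,5,3,22); ℓ=4 even so k=3
step 0: (11, 1)  from 11·(1,0) + (0,1)
step 1: (34, 3)  from 3·(11,1) + (1,0)
step 2: (181, 16)  from 5·(34,3) + (11,1)
step 3: (577, 51)  from 3·(181,16) + (34,3)
fundamental: x₁=577, y₁=51  (since 332929 − 128·2601 = 1)

577 51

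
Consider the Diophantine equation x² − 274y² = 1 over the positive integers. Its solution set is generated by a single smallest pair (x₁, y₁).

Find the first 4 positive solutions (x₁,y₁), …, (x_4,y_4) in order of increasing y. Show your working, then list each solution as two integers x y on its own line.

d=274: √d = [16; 1,1,4,4,1,1,32] (ℓ=7, odd), read p_13/q_13
a_0=16:  p_0=16·1+0=16,  q_0=16·0+1=1
a_1=1:  p_1=1·16+1=17,  q_1=1·1+0=1
a_2=1:  p_2=1·17+16=33,  q_2=1·1+1=2
a_3=4:  p_3=4·33+17=149,  q_3=4·2+1=9
a_4=4:  p_4=4·149+33=629,  q_4=4·9+2=38
a_5=1:  p_5=1·629+149=778,  q_5=1·38+9=47
a_6=1:  p_6=1·778+629=1407,  q_6=1·47+38=85
a_7=32:  p_7=32·1407+778=45802,  q_7=32·85+47=2767
a_8=1:  p_8=1·45802+1407=47209,  q_8=1·2767+85=2852
…
a_10=4:  p_10=4·93011+47209=419253,  q_10=4·5619+2852=25328
a_11=4:  p_11=4·419253+93011=1770023,  q_11=4·25328+5619=106931
a_12=1:  p_12=1·1770023+419253=2189276,  q_12=1·106931+25328=132259
a_13=1:  p_13=1·2189276+1770023=3959299,  q_13=1·132259+106931=239190
(x₁, y₁) = (3959299, 239190);  3959299² − 274·239190² = 1 ✓
k=2:  x_2 = 3959299·3959299+274·239190·239190 = 31352097142801,  y_2 = 3959299·239190+239190·3959299 = 1894049455620
k=3:  x_3 = 3959299·31352097142801+274·239190·1894049455620 = 248264653730785753699,  y_3 = 3959299·1894049455620+239190·31352097142801 = 14998216231173381570
k=4:  x_4 = 3959299·248264653730785753699+274·239190·14998216231173381570 = 1965907990503261255572251201,  y_4 = 3959299·14998216231173381570+239190·248264653730785753699 = 118764845051735182903983240

3959299 239190
31352097142801 1894049455620
248264653730785753699 14998216231173381570
1965907990503261255572251201 118764845051735182903983240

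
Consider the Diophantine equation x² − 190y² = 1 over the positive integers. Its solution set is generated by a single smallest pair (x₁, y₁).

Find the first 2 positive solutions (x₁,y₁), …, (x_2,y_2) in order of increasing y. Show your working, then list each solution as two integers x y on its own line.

52021 3774
5412368881 392654508

√190 → a₀=13, period (1,3,1,1,1,…,3,1,26); ℓ=14 even so k=13
i=0: a=13 ⇒ p=13, q=1
i=1: a=1 ⇒ p=14, q=1
i=2: a=3 ⇒ p=55, q=4
i=3: a=1 ⇒ p=69, q=5
…
i=7: a=2 ⇒ p=1213, q=88
i=8: a=2 ⇒ p=2936, q=213
i=9: a=1 ⇒ p=4149, q=301
i=10: a=1 ⇒ p=7085, q=514
…
i=12: a=3 ⇒ p=40787, q=2959
i=13: a=1 ⇒ p=52021, q=3774
→ (52021, 3774).  Check: 52021²=2706184441, 190·3774²=2706184440, difference 1.
(52021+3774√190)^2 = 5412368881 + 392654508√190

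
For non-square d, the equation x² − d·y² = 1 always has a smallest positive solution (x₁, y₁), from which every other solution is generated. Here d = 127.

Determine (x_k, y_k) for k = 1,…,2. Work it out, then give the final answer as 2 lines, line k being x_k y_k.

4730624 419775
44757606858751 3971595379200

d=127: √d = [11; 3,1,2,2,7,11,7,2,2,1,3,22] (ℓ=12, even), read p_11/q_11
k=0  a_k=11  p_k/q_k = 11/1
k=1  a_k=3  p_k/q_k = 34/3
…
k=3  a_k=2  p_k/q_k = 124/11
…
k=5  a_k=7  p_k/q_k = 2175/193
…
k=10  a_k=1  p_k/q_k = 1274561/113099
k=11  a_k=3  p_k/q_k = 4730624/419775
fundamental: x₁=4730624, y₁=419775  (since 22378803429376 − 127·176211050625 = 1)
(x_2, y_2) = (4730624·4730624 + 127·419775·419775, 4730624·419775 + 419775·4730624) = (44757606858751, 3971595379200)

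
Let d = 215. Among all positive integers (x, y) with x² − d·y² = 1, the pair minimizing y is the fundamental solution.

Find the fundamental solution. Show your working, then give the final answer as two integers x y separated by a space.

√215 → a₀=14, period (1,1,1,28); ℓ=4 even so k=3
k=0  a_k=14  p_k/q_k = 14/1
…
k=2  a_k=1  p_k/q_k = 29/2
k=3  a_k=1  p_k/q_k = 44/3
fundamental: x₁=44, y₁=3  (since 1936 − 215·9 = 1)

44 3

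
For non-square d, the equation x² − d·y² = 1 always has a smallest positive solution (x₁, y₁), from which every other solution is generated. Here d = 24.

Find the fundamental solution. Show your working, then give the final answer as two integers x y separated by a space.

√24 → a₀=4, period (1,8); ℓ=2 even so k=1
a_0=4:  p_0=4·1+0=4,  q_0=4·0+1=1
a_1=1:  p_1=1·4+1=5,  q_1=1·1+0=1
fundamental: x₁=5, y₁=1  (since 25 − 24·1 = 1)

5 1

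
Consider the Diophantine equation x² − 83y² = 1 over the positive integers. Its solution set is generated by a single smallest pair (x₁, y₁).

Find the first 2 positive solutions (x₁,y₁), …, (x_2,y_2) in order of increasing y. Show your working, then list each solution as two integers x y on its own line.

[9; 9,18] for √83; ℓ=2 ⇒ convergent index 1
i=0: a=9 ⇒ p=9, q=1
i=1: a=9 ⇒ p=82, q=9
fundamental: x₁=82, y₁=9  (since 6724 − 83·81 = 1)
n=2: (82,9)∘(82,9) = (82·82+83·9·9, 82·9+9·82) = (13447,1476)

82 9
13447 1476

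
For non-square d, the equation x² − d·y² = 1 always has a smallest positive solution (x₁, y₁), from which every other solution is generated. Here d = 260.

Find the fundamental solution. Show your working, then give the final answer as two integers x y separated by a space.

√260 → a₀=16, period (8,32); ℓ=2 even so k=1
step 0: (16, 1)  from 16·(1,0) + (0,1)
step 1: (129, 8)  from 8·(16,1) + (1,0)
→ (129, 8).  Check: 129²=16641, 260·8²=16640, difference 1.

129 8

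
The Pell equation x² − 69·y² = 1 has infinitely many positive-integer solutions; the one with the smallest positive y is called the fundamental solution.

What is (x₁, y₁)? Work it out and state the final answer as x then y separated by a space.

7775 936

[8; 3,3,1,4,1,3,3,16] for √69; ℓ=8 ⇒ convergent index 7
a_0=8:  p_0=8·1+0=8,  q_0=8·0+1=1
a_1=3:  p_1=3·8+1=25,  q_1=3·1+0=3
a_2=3:  p_2=3·25+8=83,  q_2=3·3+1=10
a_3=1:  p_3=1·83+25=108,  q_3=1·10+3=13
a_4=4:  p_4=4·108+83=515,  q_4=4·13+10=62
a_5=1:  p_5=1·515+108=623,  q_5=1·62+13=75
a_6=3:  p_6=3·623+515=2384,  q_6=3·75+62=287
a_7=3:  p_7=3·2384+623=7775,  q_7=3·287+75=936
fundamental: x₁=7775, y₁=936  (since 60450625 − 69·876096 = 1)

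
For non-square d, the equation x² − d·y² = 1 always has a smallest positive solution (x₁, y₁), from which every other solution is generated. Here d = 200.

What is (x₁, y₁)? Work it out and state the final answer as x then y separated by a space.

99 7

√200 → a₀=14, period (7,28); ℓ=2 even so k=1
k=0  a_k=14  p_k/q_k = 14/1
k=1  a_k=7  p_k/q_k = 99/7
→ (99, 7).  Check: 99²=9801, 200·7²=9800, difference 1.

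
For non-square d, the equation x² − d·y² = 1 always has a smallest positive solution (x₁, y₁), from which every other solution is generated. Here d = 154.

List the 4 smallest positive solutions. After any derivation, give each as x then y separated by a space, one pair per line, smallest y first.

21295 1716
906954049 73084440
38627172925615 3112666297884
1645131293994988801 132568457553795120

√154 = [12; 2,2,3,1,2,1,3,2,2,24, …], period ℓ=10 (even) → k=9
a_0=12:  p_0=12·1+0=12,  q_0=12·0+1=1
a_1=2:  p_1=2·12+1=25,  q_1=2·1+0=2
a_2=2:  p_2=2·25+12=62,  q_2=2·2+1=5
a_3=3:  p_3=3·62+25=211,  q_3=3·5+2=17
a_4=1:  p_4=1·211+62=273,  q_4=1·17+5=22
…
a_6=1:  p_6=1·757+273=1030,  q_6=1·61+22=83
a_7=3:  p_7=3·1030+757=3847,  q_7=3·83+61=310
a_8=2:  p_8=2·3847+1030=8724,  q_8=2·310+83=703
a_9=2:  p_9=2·8724+3847=21295,  q_9=2·703+310=1716
(x₁, y₁) = (21295, 1716);  21295² − 154·1716² = 1 ✓
k=2:  x_2 = 21295·21295+154·1716·1716 = 906954049,  y_2 = 21295·1716+1716·21295 = 73084440
k=3:  x_3 = 21295·906954049+154·1716·73084440 = 38627172925615,  y_3 = 21295·73084440+1716·906954049 = 3112666297884
k=4:  x_4 = 21295·38627172925615+154·1716·3112666297884 = 1645131293994988801,  y_4 = 21295·3112666297884+1716·38627172925615 = 132568457553795120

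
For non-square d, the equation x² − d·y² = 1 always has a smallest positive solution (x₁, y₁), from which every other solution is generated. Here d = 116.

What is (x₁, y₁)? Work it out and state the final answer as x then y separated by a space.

d=116: √d = [10; 1,3,2,1,4,1,2,3,1,20] (ℓ=10, even), read p_9/q_9
step 0: (10, 1)  from 10·(1,0) + (0,1)
…
step 5: (657, 61)  from 4·(140,13) + (97,9)
…
step 8: (7550, 701)  from 3·(2251,209) + (797,74)
step 9: (9801, 910)  from 1·(7550,701) + (2251,209)
(x₁, y₁) = (9801, 910);  9801² − 116·910² = 1 ✓

9801 910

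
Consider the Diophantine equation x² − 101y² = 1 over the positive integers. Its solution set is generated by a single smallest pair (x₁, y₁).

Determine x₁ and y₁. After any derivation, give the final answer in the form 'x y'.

201 20

√101 = [10; 20, …], period ℓ=1 (odd) → k=1
a_0=10:  p_0=10·1+0=10,  q_0=10·0+1=1
a_1=20:  p_1=20·10+1=201,  q_1=20·1+0=20
fundamental: x₁=201, y₁=20  (since 40401 − 101·400 = 1)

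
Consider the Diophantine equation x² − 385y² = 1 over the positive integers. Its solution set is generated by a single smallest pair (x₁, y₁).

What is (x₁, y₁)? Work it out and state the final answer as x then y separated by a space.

[19; 1,1,1,1,1,…,1,1,38] for √385; ℓ=16 ⇒ convergent index 15
a_0=19:  p_0=19·1+0=19,  q_0=19·0+1=1
…
a_6=3:  p_6=3·157+98=569,  q_6=3·8+5=29
a_7=1:  p_7=1·569+157=726,  q_7=1·29+8=37
…
a_10=3:  p_10=3·2747+2021=10262,  q_10=3·140+103=523
…
a_13=1:  p_13=1·23271+13009=36280,  q_13=1·1186+663=1849
a_14=1:  p_14=1·36280+23271=59551,  q_14=1·1849+1186=3035
a_15=1:  p_15=1·59551+36280=95831,  q_15=1·3035+1849=4884
fundamental: x₁=95831, y₁=4884  (since 9183580561 − 385·23853456 = 1)

95831 4884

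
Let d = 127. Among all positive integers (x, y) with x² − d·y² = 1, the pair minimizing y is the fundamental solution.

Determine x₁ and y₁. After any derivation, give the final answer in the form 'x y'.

[11; 3,1,2,2,7,11,7,2,2,1,3,22] for √127; ℓ=12 ⇒ convergent index 11
i=0: a=11 ⇒ p=11, q=1
i=1: a=3 ⇒ p=34, q=3
…
i=6: a=11 ⇒ p=24218, q=2149
…
i=8: a=2 ⇒ p=367620, q=32621
…
i=10: a=1 ⇒ p=1274561, q=113099
i=11: a=3 ⇒ p=4730624, q=419775
→ (4730624, 419775).  Check: 4730624²=22378803429376, 127·419775²=22378803429375, difference 1.

4730624 419775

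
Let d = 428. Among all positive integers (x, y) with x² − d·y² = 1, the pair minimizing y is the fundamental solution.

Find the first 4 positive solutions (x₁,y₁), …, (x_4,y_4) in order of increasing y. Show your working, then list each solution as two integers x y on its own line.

[20; 1,2,4,1,5,10,5,1,4,2,1,40] for √428; ℓ=12 ⇒ convergent index 11
i=0: a=20 ⇒ p=20, q=1
…
i=4: a=1 ⇒ p=331, q=16
i=5: a=5 ⇒ p=1924, q=93
i=6: a=10 ⇒ p=19571, q=946
…
i=8: a=1 ⇒ p=119350, q=5769
…
i=10: a=2 ⇒ p=1273708, q=61567
i=11: a=1 ⇒ p=1850887, q=89466
(x₁, y₁) = (1850887, 89466);  1850887² − 428·89466² = 1 ✓
(1850887+89466√428)^2 = 6851565373537 + 331182912684√428
(1850887+89466√428)^3 = 25362946559057703751 + 1225964295417811950√428
(1850887+89466√428)^4 = 93887896135702420679780737 + 4538242753705644230486616√428

1850887 89466
6851565373537 331182912684
25362946559057703751 1225964295417811950
93887896135702420679780737 4538242753705644230486616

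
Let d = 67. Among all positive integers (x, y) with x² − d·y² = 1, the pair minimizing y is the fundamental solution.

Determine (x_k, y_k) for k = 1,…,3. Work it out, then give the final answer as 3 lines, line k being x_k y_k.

d=67: √d = [8; 5,2,1,1,7,1,1,2,5,16] (ℓ=10, even), read p_9/q_9
step 0: (8, 1)  from 8·(1,0) + (0,1)
step 1: (41, 5)  from 5·(8,1) + (1,0)
…
step 3: (131, 16)  from 1·(90,11) + (41,5)
step 4: (221, 27)  from 1·(131,16) + (90,11)
step 5: (1678, 205)  from 7·(221,27) + (131,16)
step 6: (1899, 232)  from 1·(1678,205) + (221,27)
step 7: (3577, 437)  from 1·(1899,232) + (1678,205)
step 8: (9053, 1106)  from 2·(3577,437) + (1899,232)
step 9: (48842, 5967)  from 5·(9053,1106) + (3577,437)
→ (48842, 5967).  Check: 48842²=2385540964, 67·5967²=2385540963, difference 1.
(x_2, y_2) = (48842·48842 + 67·5967·5967, 48842·5967 + 5967·48842) = (4771081927, 582880428)
(x_3, y_3) = (48842·4771081927 + 67·5967·582880428, 48842·582880428 + 5967·4771081927) = (466058366908226, 56938091722785)

48842 5967
4771081927 582880428
466058366908226 56938091722785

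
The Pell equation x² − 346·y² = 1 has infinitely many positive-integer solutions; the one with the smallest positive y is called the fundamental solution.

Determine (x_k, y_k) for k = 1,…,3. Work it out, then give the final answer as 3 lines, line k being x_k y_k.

17299 930
598510801 32176140
20707276675699 1113230090790

[18; 1,1,1,1,36] for √346; ℓ=5 ⇒ convergent index 9
step 0: (18, 1)  from 18·(1,0) + (0,1)
step 1: (19, 1)  from 1·(18,1) + (1,0)
step 2: (37, 2)  from 1·(19,1) + (18,1)
…
step 5: (3404, 183)  from 36·(93,5) + (56,3)
…
step 8: (10398, 559)  from 1·(6901,371) + (3497,188)
step 9: (17299, 930)  from 1·(10398,559) + (6901,371)
fundamental: x₁=17299, y₁=930  (since 299255401 − 346·864900 = 1)
k=2:  x_2 = 17299·17299+346·930·930 = 598510801,  y_2 = 17299·930+930·17299 = 32176140
k=3:  x_3 = 17299·598510801+346·930·32176140 = 20707276675699,  y_3 = 17299·32176140+930·598510801 = 1113230090790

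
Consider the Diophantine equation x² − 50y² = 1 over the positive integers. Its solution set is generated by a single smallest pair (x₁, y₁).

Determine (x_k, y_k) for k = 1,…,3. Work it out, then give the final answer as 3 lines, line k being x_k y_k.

√50 = [7; 14, …], period ℓ=1 (odd) → k=1
i=0: a=7 ⇒ p=7, q=1
i=1: a=14 ⇒ p=99, q=14
(x₁, y₁) = (99, 14);  99² − 50·14² = 1 ✓
k=2:  x_2 = 99·99+50·14·14 = 19601,  y_2 = 99·14+14·99 = 2772
k=3:  x_3 = 99·19601+50·14·2772 = 3880899,  y_3 = 99·2772+14·19601 = 548842

99 14
19601 2772
3880899 548842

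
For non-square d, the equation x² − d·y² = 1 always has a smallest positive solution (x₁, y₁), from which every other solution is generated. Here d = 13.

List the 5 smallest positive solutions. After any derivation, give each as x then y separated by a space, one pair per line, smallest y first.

649 180
842401 233640
1093435849 303264540
1419278889601 393637139280
1842222905266249 510940703520900

√13 → a₀=3, period (1,1,1,1,6); ℓ=5 odd so k=9
i=0: a=3 ⇒ p=3, q=1
i=1: a=1 ⇒ p=4, q=1
…
i=3: a=1 ⇒ p=11, q=3
…
i=7: a=1 ⇒ p=256, q=71
i=8: a=1 ⇒ p=393, q=109
i=9: a=1 ⇒ p=649, q=180
→ (649, 180).  Check: 649²=421201, 13·180²=421200, difference 1.
n=2: (649,180)∘(649,180) = (649·649+13·180·180, 649·180+180·649) = (842401,233640)
n=3: (842401,233640)∘(649,180) = (649·842401+13·180·233640, 649·233640+180·842401) = (1093435849,303264540)
n=4: (1093435849,303264540)∘(649,180) = (649·1093435849+13·180·303264540, 649·303264540+180·1093435849) = (1419278889601,393637139280)
n=5: (1419278889601,393637139280)∘(649,180) = (649·1419278889601+13·180·393637139280, 649·393637139280+180·1419278889601) = (1842222905266249,510940703520900)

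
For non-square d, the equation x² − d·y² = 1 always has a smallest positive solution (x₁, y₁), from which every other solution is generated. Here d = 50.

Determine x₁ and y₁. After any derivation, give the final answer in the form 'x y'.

[7; 14] for √50; ℓ=1 ⇒ convergent index 1
a_0=7:  p_0=7·1+0=7,  q_0=7·0+1=1
a_1=14:  p_1=14·7+1=99,  q_1=14·1+0=14
fundamental: x₁=99, y₁=14  (since 9801 − 50·196 = 1)

99 14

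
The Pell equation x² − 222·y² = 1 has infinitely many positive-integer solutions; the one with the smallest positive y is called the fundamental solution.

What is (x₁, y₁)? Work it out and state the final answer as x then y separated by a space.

√222 = [14; 1,8,1,28, …], period ℓ=4 (even) → k=3
step 0: (14, 1)  from 14·(1,0) + (0,1)
step 1: (15, 1)  from 1·(14,1) + (1,0)
step 2: (134, 9)  from 8·(15,1) + (14,1)
step 3: (149, 10)  from 1·(134,9) + (15,1)
fundamental: x₁=149, y₁=10  (since 22201 − 222·100 = 1)

149 10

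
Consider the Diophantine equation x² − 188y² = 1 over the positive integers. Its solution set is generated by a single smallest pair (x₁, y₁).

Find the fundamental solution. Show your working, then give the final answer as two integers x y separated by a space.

4607 336

√188 → a₀=13, period (1,2,2,6,2,2,1,26); ℓ=8 even so k=7
step 0: (13, 1)  from 13·(1,0) + (0,1)
step 1: (14, 1)  from 1·(13,1) + (1,0)
…
step 4: (617, 45)  from 6·(96,7) + (41,3)
…
step 6: (3277, 239)  from 2·(1330,97) + (617,45)
step 7: (4607, 336)  from 1·(3277,239) + (1330,97)
(x₁, y₁) = (4607, 336);  4607² − 188·336² = 1 ✓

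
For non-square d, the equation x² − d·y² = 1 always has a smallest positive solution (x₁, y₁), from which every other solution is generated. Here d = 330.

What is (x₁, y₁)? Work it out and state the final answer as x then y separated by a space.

√330 → a₀=18, period (6,36); ℓ=2 even so k=1
k=0  a_k=18  p_k/q_k = 18/1
k=1  a_k=6  p_k/q_k = 109/6
(x₁, y₁) = (109, 6);  109² − 330·6² = 1 ✓

109 6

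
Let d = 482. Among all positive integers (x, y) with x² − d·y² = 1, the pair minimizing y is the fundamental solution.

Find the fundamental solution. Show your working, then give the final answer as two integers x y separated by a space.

483 22

d=482: √d = [21; 1,20,1,42] (ℓ=4, even), read p_3/q_3
a_0=21:  p_0=21·1+0=21,  q_0=21·0+1=1
a_1=1:  p_1=1·21+1=22,  q_1=1·1+0=1
a_2=20:  p_2=20·22+21=461,  q_2=20·1+1=21
a_3=1:  p_3=1·461+22=483,  q_3=1·21+1=22
(x₁, y₁) = (483, 22);  483² − 482·22² = 1 ✓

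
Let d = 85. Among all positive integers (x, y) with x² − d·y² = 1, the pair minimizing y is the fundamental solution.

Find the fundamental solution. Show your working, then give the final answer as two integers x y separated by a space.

[9; 4,1,1,4,18] for √85; ℓ=5 ⇒ convergent index 9
i=0: a=9 ⇒ p=9, q=1
i=1: a=4 ⇒ p=37, q=4
…
i=4: a=4 ⇒ p=378, q=41
…
i=6: a=4 ⇒ p=27926, q=3029
i=7: a=1 ⇒ p=34813, q=3776
i=8: a=1 ⇒ p=62739, q=6805
i=9: a=4 ⇒ p=285769, q=30996
(x₁, y₁) = (285769, 30996);  285769² − 85·30996² = 1 ✓

285769 30996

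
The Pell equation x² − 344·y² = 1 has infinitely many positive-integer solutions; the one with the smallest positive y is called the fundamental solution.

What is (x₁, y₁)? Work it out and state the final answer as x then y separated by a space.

[18; 1,1,4,1,3,1,4,1,1,36] for √344; ℓ=10 ⇒ convergent index 9
step 0: (18, 1)  from 18·(1,0) + (0,1)
step 1: (19, 1)  from 1·(18,1) + (1,0)
…
step 3: (167, 9)  from 4·(37,2) + (19,1)
step 4: (204, 11)  from 1·(167,9) + (37,2)
step 5: (779, 42)  from 3·(204,11) + (167,9)
step 6: (983, 53)  from 1·(779,42) + (204,11)
step 7: (4711, 254)  from 4·(983,53) + (779,42)
step 8: (5694, 307)  from 1·(4711,254) + (983,53)
step 9: (10405, 561)  from 1·(5694,307) + (4711,254)
fundamental: x₁=10405, y₁=561  (since 108264025 − 344·314721 = 1)

10405 561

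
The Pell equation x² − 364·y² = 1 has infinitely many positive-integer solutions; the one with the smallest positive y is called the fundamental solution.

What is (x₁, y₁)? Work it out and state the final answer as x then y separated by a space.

d=364: √d = [19; 12,1,2,3,1,8,1,3,2,1,12,38] (ℓ=12, even), read p_11/q_11
a_0=19:  p_0=19·1+0=19,  q_0=19·0+1=1
a_1=12:  p_1=12·19+1=229,  q_1=12·1+0=12
a_2=1:  p_2=1·229+19=248,  q_2=1·12+1=13
a_3=2:  p_3=2·248+229=725,  q_3=2·13+12=38
a_4=3:  p_4=3·725+248=2423,  q_4=3·38+13=127
a_5=1:  p_5=1·2423+725=3148,  q_5=1·127+38=165
a_6=8:  p_6=8·3148+2423=27607,  q_6=8·165+127=1447
…
a_8=3:  p_8=3·30755+27607=119872,  q_8=3·1612+1447=6283
a_9=2:  p_9=2·119872+30755=270499,  q_9=2·6283+1612=14178
a_10=1:  p_10=1·270499+119872=390371,  q_10=1·14178+6283=20461
a_11=12:  p_11=12·390371+270499=4954951,  q_11=12·20461+14178=259710
fundamental: x₁=4954951, y₁=259710  (since 24551539412401 − 364·67449284100 = 1)

4954951 259710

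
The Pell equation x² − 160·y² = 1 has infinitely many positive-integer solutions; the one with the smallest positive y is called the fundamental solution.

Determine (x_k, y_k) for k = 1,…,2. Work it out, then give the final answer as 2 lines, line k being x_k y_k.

d=160: √d = [12; 1,1,1,5,1,1,1,24] (ℓ=8, even), read p_7/q_7
step 0: (12, 1)  from 12·(1,0) + (0,1)
step 1: (13, 1)  from 1·(12,1) + (1,0)
step 2: (25, 2)  from 1·(13,1) + (12,1)
…
step 6: (468, 37)  from 1·(253,20) + (215,17)
step 7: (721, 57)  from 1·(468,37) + (253,20)
fundamental: x₁=721, y₁=57  (since 519841 − 160·3249 = 1)
(721+57√160)^2 = 1039681 + 82194√160

721 57
1039681 82194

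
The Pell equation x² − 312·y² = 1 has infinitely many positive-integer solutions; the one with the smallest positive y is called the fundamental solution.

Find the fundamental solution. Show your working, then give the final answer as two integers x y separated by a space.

√312 = [17; 1,1,1,34, …], period ℓ=4 (even) → k=3
k=0  a_k=17  p_k/q_k = 17/1
k=1  a_k=1  p_k/q_k = 18/1
k=2  a_k=1  p_k/q_k = 35/2
k=3  a_k=1  p_k/q_k = 53/3
(x₁, y₁) = (53, 3);  53² − 312·3² = 1 ✓

53 3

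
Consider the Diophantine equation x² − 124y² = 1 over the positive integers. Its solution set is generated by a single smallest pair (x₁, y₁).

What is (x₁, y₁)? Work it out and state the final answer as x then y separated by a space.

4620799 414960

[11; 7,2,1,1,1,…,2,7,22] for √124; ℓ=16 ⇒ convergent index 15
step 0: (11, 1)  from 11·(1,0) + (0,1)
step 1: (78, 7)  from 7·(11,1) + (1,0)
…
step 3: (245, 22)  from 1·(167,15) + (78,7)
step 4: (412, 37)  from 1·(245,22) + (167,15)
step 5: (657, 59)  from 1·(412,37) + (245,22)
…
step 7: (3040, 273)  from 1·(2383,214) + (657,59)
…
step 9: (17583, 1579)  from 1·(14543,1306) + (3040,273)
step 10: (67292, 6043)  from 3·(17583,1579) + (14543,1306)
step 11: (84875, 7622)  from 1·(67292,6043) + (17583,1579)
step 12: (152167, 13665)  from 1·(84875,7622) + (67292,6043)
step 13: (237042, 21287)  from 1·(152167,13665) + (84875,7622)
step 14: (626251, 56239)  from 2·(237042,21287) + (152167,13665)
step 15: (4620799, 414960)  from 7·(626251,56239) + (237042,21287)
→ (4620799, 414960).  Check: 4620799²=21351783398401, 124·414960²=21351783398400, difference 1.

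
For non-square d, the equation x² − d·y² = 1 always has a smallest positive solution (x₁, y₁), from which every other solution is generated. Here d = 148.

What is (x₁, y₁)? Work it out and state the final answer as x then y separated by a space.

√148 = [12; 6,24, …], period ℓ=2 (even) → k=1
i=0: a=12 ⇒ p=12, q=1
i=1: a=6 ⇒ p=73, q=6
fundamental: x₁=73, y₁=6  (since 5329 − 148·36 = 1)

73 6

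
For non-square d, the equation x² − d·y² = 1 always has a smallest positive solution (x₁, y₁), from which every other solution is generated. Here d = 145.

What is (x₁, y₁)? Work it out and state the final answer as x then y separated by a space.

289 24

[12; 24] for √145; ℓ=1 ⇒ convergent index 1
a_0=12:  p_0=12·1+0=12,  q_0=12·0+1=1
a_1=24:  p_1=24·12+1=289,  q_1=24·1+0=24
(x₁, y₁) = (289, 24);  289² − 145·24² = 1 ✓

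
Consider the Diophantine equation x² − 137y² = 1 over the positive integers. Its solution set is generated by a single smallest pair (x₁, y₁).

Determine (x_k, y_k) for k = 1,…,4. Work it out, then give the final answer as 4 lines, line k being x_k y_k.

6083073 519712
74007554246657 6322892069952
900386710067742990849 76925228065277725280
10954236171143757109591351297 935883555725460013412300928

√137 → a₀=11, period (1,2,2,1,1,2,2,1,22); ℓ=9 odd so k=17
step 0: (11, 1)  from 11·(1,0) + (0,1)
step 1: (12, 1)  from 1·(11,1) + (1,0)
…
step 3: (82, 7)  from 2·(35,3) + (12,1)
step 4: (117, 10)  from 1·(82,7) + (35,3)
…
step 7: (1229, 105)  from 2·(515,44) + (199,17)
step 8: (1744, 149)  from 1·(1229,105) + (515,44)
step 9: (39597, 3383)  from 22·(1744,149) + (1229,105)
…
step 11: (122279, 10447)  from 2·(41341,3532) + (39597,3383)
step 12: (285899, 24426)  from 2·(122279,10447) + (41341,3532)
…
step 14: (694077, 59299)  from 1·(408178,34873) + (285899,24426)
step 15: (1796332, 153471)  from 2·(694077,59299) + (408178,34873)
step 16: (4286741, 366241)  from 2·(1796332,153471) + (694077,59299)
step 17: (6083073, 519712)  from 1·(4286741,366241) + (1796332,153471)
fundamental: x₁=6083073, y₁=519712  (since 37003777123329 − 137·270100562944 = 1)
(6083073+519712√137)^2 = 74007554246657 + 6322892069952√137
(6083073+519712√137)^3 = 900386710067742990849 + 76925228065277725280√137
(6083073+519712√137)^4 = 10954236171143757109591351297 + 935883555725460013412300928√137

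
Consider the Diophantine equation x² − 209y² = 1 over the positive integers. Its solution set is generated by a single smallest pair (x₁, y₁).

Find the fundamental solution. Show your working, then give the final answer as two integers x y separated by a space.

d=209: √d = [14; 2,5,3,2,3,5,2,28] (ℓ=8, even), read p_7/q_7
k=0  a_k=14  p_k/q_k = 14/1
…
k=2  a_k=5  p_k/q_k = 159/11
…
k=4  a_k=2  p_k/q_k = 1171/81
…
k=6  a_k=5  p_k/q_k = 21266/1471
k=7  a_k=2  p_k/q_k = 46551/3220
fundamental: x₁=46551, y₁=3220  (since 2166995601 − 209·10368400 = 1)

46551 3220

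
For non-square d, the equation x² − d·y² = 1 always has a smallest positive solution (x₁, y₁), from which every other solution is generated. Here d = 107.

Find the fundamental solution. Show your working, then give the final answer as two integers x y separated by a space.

[10; 2,1,9,1,2,20] for √107; ℓ=6 ⇒ convergent index 5
k=0  a_k=10  p_k/q_k = 10/1
k=1  a_k=2  p_k/q_k = 21/2
k=2  a_k=1  p_k/q_k = 31/3
k=3  a_k=9  p_k/q_k = 300/29
k=4  a_k=1  p_k/q_k = 331/32
k=5  a_k=2  p_k/q_k = 962/93
→ (962, 93).  Check: 962²=925444, 107·93²=925443, difference 1.

962 93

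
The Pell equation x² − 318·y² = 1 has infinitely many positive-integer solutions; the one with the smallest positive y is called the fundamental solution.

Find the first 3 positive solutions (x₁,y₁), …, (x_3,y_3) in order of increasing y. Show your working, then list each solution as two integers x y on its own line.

107 6
22897 1284
4899851 274770

√318 → a₀=17, period (1,4,1,34); ℓ=4 even so k=3
a_0=17:  p_0=17·1+0=17,  q_0=17·0+1=1
…
a_2=4:  p_2=4·18+17=89,  q_2=4·1+1=5
a_3=1:  p_3=1·89+18=107,  q_3=1·5+1=6
(x₁, y₁) = (107, 6);  107² − 318·6² = 1 ✓
n=2: (107,6)∘(107,6) = (107·107+318·6·6, 107·6+6·107) = (22897,1284)
n=3: (22897,1284)∘(107,6) = (107·22897+318·6·1284, 107·1284+6·22897) = (4899851,274770)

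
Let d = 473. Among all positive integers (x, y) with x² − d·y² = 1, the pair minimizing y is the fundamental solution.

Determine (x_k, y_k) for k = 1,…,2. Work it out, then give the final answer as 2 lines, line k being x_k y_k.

[21; 1,2,1,42] for √473; ℓ=4 ⇒ convergent index 3
a_0=21:  p_0=21·1+0=21,  q_0=21·0+1=1
a_1=1:  p_1=1·21+1=22,  q_1=1·1+0=1
a_2=2:  p_2=2·22+21=65,  q_2=2·1+1=3
a_3=1:  p_3=1·65+22=87,  q_3=1·3+1=4
(x₁, y₁) = (87, 4);  87² − 473·4² = 1 ✓
(87+4√473)^2 = 15137 + 696√473

87 4
15137 696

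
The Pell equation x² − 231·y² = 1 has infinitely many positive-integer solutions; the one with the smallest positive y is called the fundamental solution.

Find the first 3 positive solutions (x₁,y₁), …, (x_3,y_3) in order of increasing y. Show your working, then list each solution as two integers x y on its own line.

√231 → a₀=15, period (5,30); ℓ=2 even so k=1
i=0: a=15 ⇒ p=15, q=1
i=1: a=5 ⇒ p=76, q=5
fundamental: x₁=76, y₁=5  (since 5776 − 231·25 = 1)
k=2:  x_2 = 76·76+231·5·5 = 11551,  y_2 = 76·5+5·76 = 760
k=3:  x_3 = 76·11551+231·5·760 = 1755676,  y_3 = 76·760+5·11551 = 115515

76 5
11551 760
1755676 115515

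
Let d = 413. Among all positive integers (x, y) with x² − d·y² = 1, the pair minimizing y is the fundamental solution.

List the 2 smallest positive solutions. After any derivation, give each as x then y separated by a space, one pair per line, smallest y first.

113399 5580
25718666401 1265532840

[20; 3,9,1,4,1,9,3,40] for √413; ℓ=8 ⇒ convergent index 7
i=0: a=20 ⇒ p=20, q=1
i=1: a=3 ⇒ p=61, q=3
i=2: a=9 ⇒ p=569, q=28
…
i=6: a=9 ⇒ p=36560, q=1799
i=7: a=3 ⇒ p=113399, q=5580
fundamental: x₁=113399, y₁=5580  (since 12859333201 − 413·31136400 = 1)
k=2:  x_2 = 113399·113399+413·5580·5580 = 25718666401,  y_2 = 113399·5580+5580·113399 = 1265532840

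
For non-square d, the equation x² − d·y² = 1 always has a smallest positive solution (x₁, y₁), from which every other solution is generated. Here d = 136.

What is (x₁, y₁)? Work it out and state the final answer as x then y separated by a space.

√136 → a₀=11, period (1,1,1,22); ℓ=4 even so k=3
a_0=11:  p_0=11·1+0=11,  q_0=11·0+1=1
…
a_2=1:  p_2=1·12+11=23,  q_2=1·1+1=2
a_3=1:  p_3=1·23+12=35,  q_3=1·2+1=3
(x₁, y₁) = (35, 3);  35² − 136·3² = 1 ✓

35 3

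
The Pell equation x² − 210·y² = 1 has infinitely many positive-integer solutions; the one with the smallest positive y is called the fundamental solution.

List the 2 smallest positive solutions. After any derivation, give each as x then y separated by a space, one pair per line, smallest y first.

√210 = [14; 2,28, …], period ℓ=2 (even) → k=1
step 0: (14, 1)  from 14·(1,0) + (0,1)
step 1: (29, 2)  from 2·(14,1) + (1,0)
→ (29, 2).  Check: 29²=841, 210·2²=840, difference 1.
k=2:  x_2 = 29·29+210·2·2 = 1681,  y_2 = 29·2+2·29 = 116

29 2
1681 116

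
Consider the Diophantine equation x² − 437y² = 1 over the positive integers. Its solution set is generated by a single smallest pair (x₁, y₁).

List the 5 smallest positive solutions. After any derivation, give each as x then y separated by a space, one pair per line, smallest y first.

4599 220
42301601 2023560
389090121399 18612704660
3578850894326401 171199655439120
32918270136924114999 1574694412116321100

√437 → a₀=20, period (1,9,2,9,1,40); ℓ=6 even so k=5
a_0=20:  p_0=20·1+0=20,  q_0=20·0+1=1
a_1=1:  p_1=1·20+1=21,  q_1=1·1+0=1
…
a_3=2:  p_3=2·209+21=439,  q_3=2·10+1=21
a_4=9:  p_4=9·439+209=4160,  q_4=9·21+10=199
a_5=1:  p_5=1·4160+439=4599,  q_5=1·199+21=220
fundamental: x₁=4599, y₁=220  (since 21150801 − 437·48400 = 1)
n=2: (4599,220)∘(4599,220) = (4599·4599+437·220·220, 4599·220+220·4599) = (42301601,2023560)
n=3: (42301601,2023560)∘(4599,220) = (4599·42301601+437·220·2023560, 4599·2023560+220·42301601) = (389090121399,18612704660)
n=4: (389090121399,18612704660)∘(4599,220) = (4599·389090121399+437·220·18612704660, 4599·18612704660+220·389090121399) = (3578850894326401,171199655439120)
n=5: (3578850894326401,171199655439120)∘(4599,220) = (4599·3578850894326401+437·220·171199655439120, 4599·171199655439120+220·3578850894326401) = (32918270136924114999,1574694412116321100)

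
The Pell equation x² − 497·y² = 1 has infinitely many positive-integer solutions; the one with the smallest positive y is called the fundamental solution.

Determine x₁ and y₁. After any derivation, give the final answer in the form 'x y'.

1201887 53912

√497 → a₀=22, period (3,2,2,5,6,5,2,2,3,44); ℓ=10 even so k=9
k=0  a_k=22  p_k/q_k = 22/1
k=1  a_k=3  p_k/q_k = 67/3
k=2  a_k=2  p_k/q_k = 156/7
k=3  a_k=2  p_k/q_k = 379/17
…
k=6  a_k=5  p_k/q_k = 65476/2937
k=7  a_k=2  p_k/q_k = 143637/6443
k=8  a_k=2  p_k/q_k = 352750/15823
k=9  a_k=3  p_k/q_k = 1201887/53912
→ (1201887, 53912).  Check: 1201887²=1444532360769, 497·53912²=1444532360768, difference 1.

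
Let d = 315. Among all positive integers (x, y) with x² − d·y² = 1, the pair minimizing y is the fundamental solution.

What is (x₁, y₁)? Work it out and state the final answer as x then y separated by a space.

√315 = [17; 1,2,1,34, …], period ℓ=4 (even) → k=3
step 0: (17, 1)  from 17·(1,0) + (0,1)
…
step 2: (53, 3)  from 2·(18,1) + (17,1)
step 3: (71, 4)  from 1·(53,3) + (18,1)
→ (71, 4).  Check: 71²=5041, 315·4²=5040, difference 1.

71 4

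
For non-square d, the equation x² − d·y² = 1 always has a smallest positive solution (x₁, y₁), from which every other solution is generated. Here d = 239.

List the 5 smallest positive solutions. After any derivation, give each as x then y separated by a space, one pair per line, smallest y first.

[15; 2,5,1,2,4,15,4,2,1,5,2,30] for √239; ℓ=12 ⇒ convergent index 11
step 0: (15, 1)  from 15·(1,0) + (0,1)
step 1: (31, 2)  from 2·(15,1) + (1,0)
step 2: (170, 11)  from 5·(31,2) + (15,1)
…
step 4: (572, 37)  from 2·(201,13) + (170,11)
step 5: (2489, 161)  from 4·(572,37) + (201,13)
step 6: (37907, 2452)  from 15·(2489,161) + (572,37)
…
step 8: (346141, 22390)  from 2·(154117,9969) + (37907,2452)
step 9: (500258, 32359)  from 1·(346141,22390) + (154117,9969)
step 10: (2847431, 184185)  from 5·(500258,32359) + (346141,22390)
step 11: (6195120, 400729)  from 2·(2847431,184185) + (500258,32359)
fundamental: x₁=6195120, y₁=400729  (since 38379511814400 − 239·160583731441 = 1)
n=2: (6195120,400729)∘(6195120,400729) = (6195120·6195120+239·400729·400729, 6195120·400729+400729·6195120) = (76759023628799,4965128484960)
n=3: (76759023628799,4965128484960)∘(6195120,400729) = (6195120·76759023628799+239·400729·4965128484960, 6195120·4965128484960+400729·76759023628799) = (951062724926484326640,61519133559490389671)
n=4: (951062724926484326640,61519133559490389671)∘(6195120,400729) = (6195120·951062724926484326640+239·400729·61519133559490389671, 6195120·61519133559490389671+400729·951062724926484326640) = (11783895416893046404284364801,762236829394135240588726080)
n=5: (11783895416893046404284364801,762236829394135240588726080)∘(6195120,400729) = (6195120·11783895416893046404284364801+239·400729·762236829394135240588726080, 6195120·762236829394135240588726080+400729·11783895416893046404284364801) = (146005292350203948217495381647615600,9444297253032328704218497935069529)

6195120 400729
76759023628799 4965128484960
951062724926484326640 61519133559490389671
11783895416893046404284364801 762236829394135240588726080
146005292350203948217495381647615600 9444297253032328704218497935069529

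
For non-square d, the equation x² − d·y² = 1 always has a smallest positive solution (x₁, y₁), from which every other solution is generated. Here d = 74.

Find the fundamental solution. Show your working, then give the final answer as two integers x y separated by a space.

3699 430

[8; 1,1,1,1,16] for √74; ℓ=5 ⇒ convergent index 9
a_0=8:  p_0=8·1+0=8,  q_0=8·0+1=1
…
a_5=16:  p_5=16·43+26=714,  q_5=16·5+3=83
…
a_8=1:  p_8=1·1471+757=2228,  q_8=1·171+88=259
a_9=1:  p_9=1·2228+1471=3699,  q_9=1·259+171=430
(x₁, y₁) = (3699, 430);  3699² − 74·430² = 1 ✓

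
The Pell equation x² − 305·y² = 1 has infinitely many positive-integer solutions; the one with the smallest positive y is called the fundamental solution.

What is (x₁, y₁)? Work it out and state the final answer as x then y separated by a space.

489 28

√305 = [17; 2,6,2,34, …], period ℓ=4 (even) → k=3
a_0=17:  p_0=17·1+0=17,  q_0=17·0+1=1
a_1=2:  p_1=2·17+1=35,  q_1=2·1+0=2
a_2=6:  p_2=6·35+17=227,  q_2=6·2+1=13
a_3=2:  p_3=2·227+35=489,  q_3=2·13+2=28
(x₁, y₁) = (489, 28);  489² − 305·28² = 1 ✓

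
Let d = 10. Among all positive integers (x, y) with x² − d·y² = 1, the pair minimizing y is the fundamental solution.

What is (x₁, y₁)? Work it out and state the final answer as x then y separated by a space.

[3; 6] for √10; ℓ=1 ⇒ convergent index 1
step 0: (3, 1)  from 3·(1,0) + (0,1)
step 1: (19, 6)  from 6·(3,1) + (1,0)
→ (19, 6).  Check: 19²=361, 10·6²=360, difference 1.

19 6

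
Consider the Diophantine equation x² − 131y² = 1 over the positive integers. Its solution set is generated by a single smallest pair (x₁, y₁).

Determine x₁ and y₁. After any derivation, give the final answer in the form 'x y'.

d=131: √d = [11; 2,4,11,4,2,22] (ℓ=6, even), read p_5/q_5
step 0: (11, 1)  from 11·(1,0) + (0,1)
…
step 2: (103, 9)  from 4·(23,2) + (11,1)
…
step 4: (4727, 413)  from 4·(1156,101) + (103,9)
step 5: (10610, 927)  from 2·(4727,413) + (1156,101)
(x₁, y₁) = (10610, 927);  10610² − 131·927² = 1 ✓

10610 927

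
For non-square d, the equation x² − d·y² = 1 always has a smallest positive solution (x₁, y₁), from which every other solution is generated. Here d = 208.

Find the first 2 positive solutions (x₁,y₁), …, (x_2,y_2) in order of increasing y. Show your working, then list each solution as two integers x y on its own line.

[14; 2,2,1,2,2,28] for √208; ℓ=6 ⇒ convergent index 5
step 0: (14, 1)  from 14·(1,0) + (0,1)
…
step 2: (72, 5)  from 2·(29,2) + (14,1)
step 3: (101, 7)  from 1·(72,5) + (29,2)
step 4: (274, 19)  from 2·(101,7) + (72,5)
step 5: (649, 45)  from 2·(274,19) + (101,7)
→ (649, 45).  Check: 649²=421201, 208·45²=421200, difference 1.
n=2: (649,45)∘(649,45) = (649·649+208·45·45, 649·45+45·649) = (842401,58410)

649 45
842401 58410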